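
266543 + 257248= 523791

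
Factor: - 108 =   -  2^2 *3^3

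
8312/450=18 +106/225 = 18.47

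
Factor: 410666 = 2^1 * 19^1*101^1*107^1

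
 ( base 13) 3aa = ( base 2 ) 1010000111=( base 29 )m9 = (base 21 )19H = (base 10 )647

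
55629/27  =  6181/3 = 2060.33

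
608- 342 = 266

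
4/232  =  1/58 = 0.02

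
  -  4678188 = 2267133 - 6945321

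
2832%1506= 1326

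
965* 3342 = 3225030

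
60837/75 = 20279/25 = 811.16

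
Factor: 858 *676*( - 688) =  - 2^7*3^1*11^1*13^3*43^1=-399045504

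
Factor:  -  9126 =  - 2^1*3^3*13^2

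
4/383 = 4/383 = 0.01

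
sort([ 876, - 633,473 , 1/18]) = [ - 633 , 1/18,  473 , 876] 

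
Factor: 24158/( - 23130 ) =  - 3^(  -  2 )*5^( - 1 ) * 47^1 = - 47/45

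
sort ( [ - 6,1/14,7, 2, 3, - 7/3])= [ - 6,-7/3,1/14, 2,3, 7]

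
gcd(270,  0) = 270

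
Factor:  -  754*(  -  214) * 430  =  69383080=2^3 * 5^1*13^1 * 29^1*43^1*107^1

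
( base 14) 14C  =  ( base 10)264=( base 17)f9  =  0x108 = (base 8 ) 410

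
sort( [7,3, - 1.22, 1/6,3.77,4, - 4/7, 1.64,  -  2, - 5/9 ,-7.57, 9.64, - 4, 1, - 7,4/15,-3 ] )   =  [ - 7.57,  -  7,-4, - 3, - 2, - 1.22, - 4/7,- 5/9, 1/6,  4/15, 1, 1.64, 3, 3.77,4, 7,9.64 ]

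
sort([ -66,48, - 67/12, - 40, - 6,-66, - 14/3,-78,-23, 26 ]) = [- 78, - 66  , - 66,-40,  -  23,-6 ,-67/12,- 14/3, 26, 48]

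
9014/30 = 4507/15 = 300.47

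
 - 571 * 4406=  -  2515826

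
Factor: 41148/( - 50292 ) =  - 3^2*11^( - 1 ) = - 9/11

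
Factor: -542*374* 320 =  - 2^8*5^1*11^1*17^1* 271^1 = -64866560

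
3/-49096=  - 1 + 49093/49096 = - 0.00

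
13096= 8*1637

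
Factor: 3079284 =2^2*3^1*13^1*19739^1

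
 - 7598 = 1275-8873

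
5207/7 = 5207/7  =  743.86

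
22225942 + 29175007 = 51400949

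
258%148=110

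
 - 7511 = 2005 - 9516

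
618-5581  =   - 4963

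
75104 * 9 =675936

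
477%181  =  115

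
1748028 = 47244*37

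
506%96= 26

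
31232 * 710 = 22174720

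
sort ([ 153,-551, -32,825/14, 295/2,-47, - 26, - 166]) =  [ - 551, - 166, - 47, - 32, - 26, 825/14,295/2,153 ]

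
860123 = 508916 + 351207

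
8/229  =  8/229 = 0.03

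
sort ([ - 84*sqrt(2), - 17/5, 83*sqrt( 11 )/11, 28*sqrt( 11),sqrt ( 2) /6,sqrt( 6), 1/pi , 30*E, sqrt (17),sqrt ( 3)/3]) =[ - 84*sqrt(2), - 17/5, sqrt( 2)/6, 1/pi, sqrt(3)/3, sqrt (6), sqrt( 17) , 83*sqrt (11)/11,30*E , 28* sqrt( 11 ) ] 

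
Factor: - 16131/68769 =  - 19/81= - 3^(  -  4)*19^1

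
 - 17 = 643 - 660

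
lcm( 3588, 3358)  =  261924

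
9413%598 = 443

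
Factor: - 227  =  - 227^1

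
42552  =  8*5319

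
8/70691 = 8/70691 = 0.00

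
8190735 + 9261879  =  17452614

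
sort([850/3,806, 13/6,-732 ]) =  [ - 732, 13/6,850/3, 806 ] 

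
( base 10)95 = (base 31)32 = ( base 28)3B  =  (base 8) 137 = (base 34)2R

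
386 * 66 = 25476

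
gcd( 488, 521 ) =1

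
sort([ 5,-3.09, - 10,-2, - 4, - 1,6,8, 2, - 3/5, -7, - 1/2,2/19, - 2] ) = [ - 10,-7, - 4 ,  -  3.09, - 2,-2,-1, - 3/5,  -  1/2,  2/19,2 , 5, 6 , 8]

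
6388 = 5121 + 1267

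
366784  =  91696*4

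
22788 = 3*7596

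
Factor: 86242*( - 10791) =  - 2^1 * 3^2*11^1*13^1*31^1*107^1*109^1 = - 930637422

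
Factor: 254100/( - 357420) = -5^1*11^2 * 23^( - 1)*37^(  -  1) =- 605/851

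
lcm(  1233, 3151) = 28359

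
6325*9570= 60530250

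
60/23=60/23 = 2.61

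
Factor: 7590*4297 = 32614230 = 2^1*3^1*5^1*11^1*23^1*4297^1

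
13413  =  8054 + 5359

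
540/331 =1+209/331 = 1.63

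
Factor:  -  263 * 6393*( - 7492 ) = 12596741628= 2^2 * 3^1*263^1 * 1873^1*2131^1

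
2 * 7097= 14194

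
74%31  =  12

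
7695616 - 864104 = 6831512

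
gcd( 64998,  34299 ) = 9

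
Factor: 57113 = 7^1* 41^1*199^1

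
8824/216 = 1103/27 = 40.85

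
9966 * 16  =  159456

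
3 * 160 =480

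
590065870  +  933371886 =1523437756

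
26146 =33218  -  7072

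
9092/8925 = 1 + 167/8925 = 1.02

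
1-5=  -4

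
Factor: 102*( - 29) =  - 2^1*3^1*17^1*29^1=-2958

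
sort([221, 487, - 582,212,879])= [ - 582, 212, 221, 487, 879]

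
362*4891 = 1770542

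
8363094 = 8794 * 951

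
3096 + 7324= 10420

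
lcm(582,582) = 582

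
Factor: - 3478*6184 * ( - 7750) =2^5*5^3*31^1*37^1*47^1*773^1 = 166686628000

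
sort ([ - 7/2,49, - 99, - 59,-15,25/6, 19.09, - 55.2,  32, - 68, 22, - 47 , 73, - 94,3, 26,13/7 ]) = [ - 99,- 94 , - 68  , - 59 , - 55.2, - 47, - 15,-7/2 , 13/7,  3, 25/6,  19.09, 22,  26,32, 49, 73] 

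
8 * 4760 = 38080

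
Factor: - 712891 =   -  712891^1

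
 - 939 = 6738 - 7677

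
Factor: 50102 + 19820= 69922 = 2^1*34961^1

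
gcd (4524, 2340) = 156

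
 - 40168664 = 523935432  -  564104096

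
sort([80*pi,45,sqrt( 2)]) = [ sqrt( 2 ),45,80*pi ]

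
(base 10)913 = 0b1110010001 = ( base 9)1224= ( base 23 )1GG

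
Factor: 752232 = 2^3*3^1*13^1 * 2411^1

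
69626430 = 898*77535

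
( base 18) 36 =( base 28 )24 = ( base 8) 74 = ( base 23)2E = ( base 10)60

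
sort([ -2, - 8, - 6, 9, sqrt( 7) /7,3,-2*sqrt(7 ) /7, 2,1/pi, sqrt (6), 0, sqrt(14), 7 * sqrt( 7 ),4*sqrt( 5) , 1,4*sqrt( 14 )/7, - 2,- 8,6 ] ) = [ -8, -8,  -  6, - 2, - 2,- 2*sqrt( 7)/7, 0,  1/pi,  sqrt(7) /7, 1, 2, 4 * sqrt ( 14 ) /7, sqrt( 6), 3, sqrt ( 14),  6, 4*sqrt(5 ),9, 7*sqrt( 7)]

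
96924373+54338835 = 151263208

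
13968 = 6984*2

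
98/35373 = 98/35373 = 0.00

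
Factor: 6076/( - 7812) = -7/9 = - 3^ (-2 )*7^1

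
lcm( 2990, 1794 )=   8970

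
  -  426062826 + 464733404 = 38670578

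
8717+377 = 9094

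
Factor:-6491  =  -6491^1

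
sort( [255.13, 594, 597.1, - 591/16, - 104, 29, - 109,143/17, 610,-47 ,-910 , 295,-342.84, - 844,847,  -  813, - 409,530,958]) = [ - 910,- 844,-813,-409, - 342.84, - 109, - 104,  -  47, - 591/16,143/17,  29, 255.13, 295, 530, 594, 597.1,610, 847,958] 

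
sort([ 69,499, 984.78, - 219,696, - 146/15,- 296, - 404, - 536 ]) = [  -  536, - 404, - 296, - 219, - 146/15,  69,499,  696 , 984.78]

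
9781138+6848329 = 16629467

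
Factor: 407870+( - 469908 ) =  - 2^1*31019^1 = - 62038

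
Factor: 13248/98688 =69/514  =  2^( - 1)*3^1*23^1  *  257^( - 1)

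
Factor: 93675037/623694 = 2^(- 1)*3^ (-1 ) * 19^( - 1)*41^1*5471^ (- 1 )*2284757^1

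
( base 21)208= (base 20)24A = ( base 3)1012222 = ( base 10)890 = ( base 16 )37a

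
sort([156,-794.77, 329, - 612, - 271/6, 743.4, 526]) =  [ - 794.77, - 612, - 271/6, 156, 329,526,743.4 ]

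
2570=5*514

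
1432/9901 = 1432/9901 = 0.14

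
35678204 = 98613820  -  62935616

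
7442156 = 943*7892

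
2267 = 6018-3751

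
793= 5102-4309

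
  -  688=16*( -43)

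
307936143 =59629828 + 248306315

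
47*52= 2444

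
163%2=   1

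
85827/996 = 86 + 57/332 = 86.17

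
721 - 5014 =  - 4293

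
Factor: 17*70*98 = 116620 = 2^2*5^1* 7^3*17^1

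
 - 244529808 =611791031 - 856320839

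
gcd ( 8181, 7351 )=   1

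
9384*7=65688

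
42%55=42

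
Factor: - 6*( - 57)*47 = 16074 = 2^1*3^2*19^1 *47^1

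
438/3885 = 146/1295 = 0.11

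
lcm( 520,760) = 9880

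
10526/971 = 10  +  816/971 = 10.84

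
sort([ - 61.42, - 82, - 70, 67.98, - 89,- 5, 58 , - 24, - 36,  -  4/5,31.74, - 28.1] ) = [-89, - 82, - 70, - 61.42, - 36, - 28.1, - 24, - 5, - 4/5,  31.74, 58, 67.98]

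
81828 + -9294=72534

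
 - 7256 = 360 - 7616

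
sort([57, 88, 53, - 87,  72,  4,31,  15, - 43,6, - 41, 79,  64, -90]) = [ - 90,  -  87, - 43, - 41,4,6, 15, 31, 53, 57,64,72, 79,88 ]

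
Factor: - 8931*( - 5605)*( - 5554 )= - 278023548270=- 2^1*3^1*5^1*13^1*19^1*59^1*229^1*2777^1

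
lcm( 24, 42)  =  168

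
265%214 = 51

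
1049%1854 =1049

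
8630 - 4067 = 4563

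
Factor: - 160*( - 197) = 2^5* 5^1*197^1=31520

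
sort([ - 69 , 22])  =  [ - 69,22 ] 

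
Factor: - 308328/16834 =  - 348/19= - 2^2 * 3^1 * 19^(-1 )*  29^1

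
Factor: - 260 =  - 2^2 * 5^1*13^1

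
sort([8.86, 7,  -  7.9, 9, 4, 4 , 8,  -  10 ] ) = [ - 10,- 7.9, 4,4, 7, 8,8.86, 9]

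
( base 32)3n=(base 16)77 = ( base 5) 434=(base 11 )a9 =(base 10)119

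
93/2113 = 93/2113 = 0.04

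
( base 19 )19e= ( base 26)l0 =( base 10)546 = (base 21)150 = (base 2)1000100010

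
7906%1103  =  185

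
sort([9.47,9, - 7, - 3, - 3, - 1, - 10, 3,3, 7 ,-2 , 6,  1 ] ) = [ - 10, - 7, - 3, - 3, - 2, - 1,1,3, 3, 6,7, 9, 9.47 ] 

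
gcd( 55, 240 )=5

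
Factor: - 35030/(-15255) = 2^1*3^ ( - 3)*31^1 = 62/27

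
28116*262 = 7366392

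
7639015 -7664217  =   - 25202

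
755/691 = 755/691= 1.09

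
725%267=191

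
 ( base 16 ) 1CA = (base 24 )J2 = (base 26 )hg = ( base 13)293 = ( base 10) 458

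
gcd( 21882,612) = 6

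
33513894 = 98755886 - 65241992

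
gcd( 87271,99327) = 1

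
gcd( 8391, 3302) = 1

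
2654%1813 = 841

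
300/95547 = 100/31849=   0.00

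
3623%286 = 191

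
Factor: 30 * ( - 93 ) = - 2^1 * 3^2*5^1 *31^1 = -  2790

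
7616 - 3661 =3955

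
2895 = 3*965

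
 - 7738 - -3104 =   -  4634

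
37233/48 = 12411/16 = 775.69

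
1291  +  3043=4334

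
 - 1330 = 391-1721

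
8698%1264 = 1114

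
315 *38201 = 12033315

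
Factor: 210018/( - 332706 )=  - 11^( - 1)*17^1*29^1 * 71^(  -  1) = -493/781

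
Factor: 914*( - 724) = -661736 = - 2^3* 181^1* 457^1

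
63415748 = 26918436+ 36497312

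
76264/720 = 105+83/90 =105.92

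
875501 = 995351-119850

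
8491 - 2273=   6218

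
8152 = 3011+5141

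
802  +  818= 1620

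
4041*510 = 2060910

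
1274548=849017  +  425531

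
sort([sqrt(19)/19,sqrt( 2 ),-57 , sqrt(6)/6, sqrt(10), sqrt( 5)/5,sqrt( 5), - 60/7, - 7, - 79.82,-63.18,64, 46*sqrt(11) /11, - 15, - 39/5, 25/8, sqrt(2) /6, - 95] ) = [-95,-79.82,  -  63.18,-57 ,  -  15, - 60/7,- 39/5, - 7,sqrt(19 )/19, sqrt(2 )/6 , sqrt(6)/6, sqrt( 5)/5, sqrt(2),sqrt(5),25/8,sqrt( 10 ),46*sqrt ( 11) /11, 64 ] 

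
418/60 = 209/30= 6.97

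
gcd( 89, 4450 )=89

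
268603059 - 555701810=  - 287098751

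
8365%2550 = 715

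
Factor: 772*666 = 514152  =  2^3*3^2*37^1 * 193^1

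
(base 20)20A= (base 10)810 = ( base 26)154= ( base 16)32a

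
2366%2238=128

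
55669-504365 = -448696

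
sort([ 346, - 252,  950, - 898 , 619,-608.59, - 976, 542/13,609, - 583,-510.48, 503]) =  [ - 976,-898,  -  608.59, - 583,-510.48,- 252, 542/13,346 , 503, 609, 619, 950] 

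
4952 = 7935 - 2983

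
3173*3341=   10600993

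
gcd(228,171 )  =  57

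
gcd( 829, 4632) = 1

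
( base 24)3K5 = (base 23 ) 445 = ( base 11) 1732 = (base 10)2213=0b100010100101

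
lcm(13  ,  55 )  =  715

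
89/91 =89/91 = 0.98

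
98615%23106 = 6191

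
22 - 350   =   - 328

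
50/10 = 5  =  5.00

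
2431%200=31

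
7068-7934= - 866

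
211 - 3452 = - 3241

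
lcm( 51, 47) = 2397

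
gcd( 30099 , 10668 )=381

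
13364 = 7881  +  5483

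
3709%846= 325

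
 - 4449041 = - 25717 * 173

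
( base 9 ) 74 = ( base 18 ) 3D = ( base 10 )67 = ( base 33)21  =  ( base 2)1000011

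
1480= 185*8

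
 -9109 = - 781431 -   -  772322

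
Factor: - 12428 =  -2^2*13^1 * 239^1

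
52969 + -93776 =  - 40807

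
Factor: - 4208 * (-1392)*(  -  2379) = -2^8*3^2*13^1*29^1 * 61^1*263^1 = - 13935078144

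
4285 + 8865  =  13150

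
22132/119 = 22132/119 = 185.98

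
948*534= 506232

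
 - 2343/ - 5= 468 + 3/5 = 468.60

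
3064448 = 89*34432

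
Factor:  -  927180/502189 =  - 2^2* 3^3*5^1*17^1*19^ (-1)*101^1*26431^(-1)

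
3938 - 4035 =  - 97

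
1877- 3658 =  - 1781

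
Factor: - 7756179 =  - 3^1*53^1*48781^1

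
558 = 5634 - 5076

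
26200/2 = 13100= 13100.00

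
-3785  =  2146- 5931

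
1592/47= 1592/47=33.87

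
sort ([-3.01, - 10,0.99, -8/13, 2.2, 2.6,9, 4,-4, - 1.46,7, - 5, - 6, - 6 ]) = [  -  10 ,-6  , - 6, - 5, - 4, - 3.01,  -  1.46, - 8/13,0.99, 2.2 , 2.6,4, 7,9] 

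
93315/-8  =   - 93315/8 = - 11664.38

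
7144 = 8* 893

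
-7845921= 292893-8138814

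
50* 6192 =309600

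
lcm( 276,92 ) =276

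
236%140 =96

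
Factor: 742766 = 2^1*371383^1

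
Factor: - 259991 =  - 259991^1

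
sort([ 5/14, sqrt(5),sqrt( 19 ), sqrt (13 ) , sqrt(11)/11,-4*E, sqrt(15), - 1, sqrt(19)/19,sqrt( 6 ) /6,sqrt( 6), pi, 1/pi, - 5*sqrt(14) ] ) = [ - 5 * sqrt( 14 ), - 4*E,-1,sqrt(19)/19, sqrt( 11 )/11,  1/pi, 5/14, sqrt(6)/6, sqrt( 5 ), sqrt (6),pi, sqrt( 13),  sqrt(15 ),sqrt(19)]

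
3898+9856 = 13754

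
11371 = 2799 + 8572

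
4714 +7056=11770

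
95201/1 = 95201 = 95201.00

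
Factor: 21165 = 3^1 * 5^1 * 17^1*83^1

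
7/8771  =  1/1253  =  0.00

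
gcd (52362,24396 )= 6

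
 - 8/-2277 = 8/2277= 0.00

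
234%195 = 39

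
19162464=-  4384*( - 4371 )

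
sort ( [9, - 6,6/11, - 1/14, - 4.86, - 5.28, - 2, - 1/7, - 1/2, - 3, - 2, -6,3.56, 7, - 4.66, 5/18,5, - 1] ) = [-6 , - 6, - 5.28, - 4.86, - 4.66, - 3,- 2, - 2,-1, - 1/2, - 1/7,  -  1/14, 5/18, 6/11,3.56,5,7,9]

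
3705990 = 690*5371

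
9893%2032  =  1765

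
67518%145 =93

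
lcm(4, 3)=12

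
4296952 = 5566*772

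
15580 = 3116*5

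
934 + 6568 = 7502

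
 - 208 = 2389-2597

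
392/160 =49/20=2.45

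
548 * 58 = 31784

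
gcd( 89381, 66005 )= 1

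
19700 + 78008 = 97708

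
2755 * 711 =1958805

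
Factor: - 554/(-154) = 7^( - 1)*11^( - 1 )*277^1  =  277/77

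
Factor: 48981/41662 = 2^( - 1 )* 3^1*29^1*37^( - 1)  =  87/74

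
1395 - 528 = 867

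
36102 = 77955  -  41853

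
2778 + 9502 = 12280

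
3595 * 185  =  665075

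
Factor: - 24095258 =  - 2^1*11^1 * 1095239^1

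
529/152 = 3+73/152 = 3.48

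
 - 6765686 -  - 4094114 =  - 2671572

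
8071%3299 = 1473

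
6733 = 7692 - 959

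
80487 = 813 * 99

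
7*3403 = 23821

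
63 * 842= 53046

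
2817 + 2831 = 5648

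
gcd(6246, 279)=9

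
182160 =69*2640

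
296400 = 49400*6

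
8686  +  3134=11820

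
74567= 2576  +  71991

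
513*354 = 181602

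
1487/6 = 1487/6 = 247.83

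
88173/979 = 88173/979 = 90.06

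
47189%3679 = 3041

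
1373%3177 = 1373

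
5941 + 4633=10574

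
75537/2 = 75537/2 = 37768.50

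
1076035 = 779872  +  296163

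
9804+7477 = 17281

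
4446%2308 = 2138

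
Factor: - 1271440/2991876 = - 2^2*3^( - 1)*5^1*23^1 * 283^( - 1 )*691^1*881^( - 1 )  =  -317860/747969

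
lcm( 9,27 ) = 27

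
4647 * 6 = 27882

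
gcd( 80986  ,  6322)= 2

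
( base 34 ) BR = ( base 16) 191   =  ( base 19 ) 122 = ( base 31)CT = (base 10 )401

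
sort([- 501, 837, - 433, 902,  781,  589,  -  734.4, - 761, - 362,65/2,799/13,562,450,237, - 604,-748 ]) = [ - 761, - 748, - 734.4,-604,  -  501, - 433, - 362,65/2,799/13,237, 450, 562,589,781,837,902 ] 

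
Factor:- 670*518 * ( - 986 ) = 342201160 = 2^3*5^1*7^1*17^1*29^1*37^1*67^1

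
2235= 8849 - 6614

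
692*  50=34600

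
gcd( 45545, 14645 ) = 5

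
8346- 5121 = 3225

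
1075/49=1075/49 = 21.94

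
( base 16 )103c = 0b1000000111100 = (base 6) 31124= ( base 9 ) 5627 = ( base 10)4156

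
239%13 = 5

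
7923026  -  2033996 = 5889030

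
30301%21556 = 8745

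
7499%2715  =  2069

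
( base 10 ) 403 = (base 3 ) 112221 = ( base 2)110010011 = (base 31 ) D0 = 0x193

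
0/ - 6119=0/1 = - 0.00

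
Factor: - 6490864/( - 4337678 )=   3245432/2168839  =  2^3* 643^( - 1) * 3373^( - 1)*405679^1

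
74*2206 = 163244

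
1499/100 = 1499/100 = 14.99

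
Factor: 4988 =2^2*29^1*43^1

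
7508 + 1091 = 8599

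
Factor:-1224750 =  - 2^1*3^1*5^3*23^1*71^1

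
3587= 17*211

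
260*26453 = 6877780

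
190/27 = 7 + 1/27 = 7.04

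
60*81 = 4860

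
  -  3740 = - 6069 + 2329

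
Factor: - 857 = - 857^1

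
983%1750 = 983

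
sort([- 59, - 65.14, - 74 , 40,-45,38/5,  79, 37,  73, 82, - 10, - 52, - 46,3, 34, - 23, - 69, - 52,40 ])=[ - 74, - 69, - 65.14, - 59,  -  52, - 52, - 46, - 45, - 23, - 10,3,38/5,34, 37,40,  40, 73,79,82]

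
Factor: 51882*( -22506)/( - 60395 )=1167656292/60395=2^2*3^2*5^( - 1 )*11^2*31^1 * 47^(  -  1) * 257^(-1) * 8647^1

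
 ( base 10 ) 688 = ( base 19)1H4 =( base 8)1260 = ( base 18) 224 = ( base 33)KS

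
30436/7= 4348 = 4348.00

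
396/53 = 396/53 = 7.47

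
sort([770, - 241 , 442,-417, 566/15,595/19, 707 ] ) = [ - 417,-241,595/19, 566/15,442, 707, 770] 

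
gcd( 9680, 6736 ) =16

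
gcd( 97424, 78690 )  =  2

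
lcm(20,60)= 60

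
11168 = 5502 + 5666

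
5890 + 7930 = 13820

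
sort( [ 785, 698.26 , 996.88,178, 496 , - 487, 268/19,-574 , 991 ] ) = [ - 574,  -  487, 268/19, 178,  496,698.26,785,  991,  996.88]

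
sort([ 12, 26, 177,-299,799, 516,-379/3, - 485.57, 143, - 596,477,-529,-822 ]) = [ - 822 ,-596,-529,  -  485.57,- 299,  -  379/3, 12,26 , 143, 177 , 477,516, 799 ]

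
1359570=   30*45319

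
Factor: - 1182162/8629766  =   - 591081/4314883 = - 3^1*71^ (-1 ) * 73^1*2699^1*60773^ ( - 1 ) 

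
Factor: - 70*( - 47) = 3290  =  2^1 *5^1*7^1*47^1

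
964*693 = 668052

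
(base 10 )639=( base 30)L9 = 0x27f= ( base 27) ni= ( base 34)ir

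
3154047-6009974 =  - 2855927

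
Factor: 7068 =2^2*3^1*19^1*31^1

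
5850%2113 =1624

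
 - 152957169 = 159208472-312165641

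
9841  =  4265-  - 5576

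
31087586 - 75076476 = -43988890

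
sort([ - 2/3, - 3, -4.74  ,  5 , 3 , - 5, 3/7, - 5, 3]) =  [ - 5, - 5, - 4.74, - 3, - 2/3,3/7,3, 3, 5]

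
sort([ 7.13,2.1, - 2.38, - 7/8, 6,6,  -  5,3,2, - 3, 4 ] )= [ - 5, - 3, - 2.38,-7/8,2,2.1,3,4,6, 6 , 7.13 ] 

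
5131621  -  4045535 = 1086086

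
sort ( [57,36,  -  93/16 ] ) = [ - 93/16, 36, 57 ]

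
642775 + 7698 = 650473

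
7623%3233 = 1157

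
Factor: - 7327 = -17^1*431^1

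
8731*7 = 61117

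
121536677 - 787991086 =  - 666454409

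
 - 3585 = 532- 4117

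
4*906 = 3624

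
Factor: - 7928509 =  - 1319^1*6011^1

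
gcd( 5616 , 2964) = 156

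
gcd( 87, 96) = 3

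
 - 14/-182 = 1/13 = 0.08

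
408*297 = 121176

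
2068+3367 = 5435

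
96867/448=96867/448 =216.22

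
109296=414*264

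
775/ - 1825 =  -1 + 42/73=- 0.42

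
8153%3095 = 1963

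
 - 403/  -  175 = 2 + 53/175 = 2.30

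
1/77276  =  1/77276 = 0.00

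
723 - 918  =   - 195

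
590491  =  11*53681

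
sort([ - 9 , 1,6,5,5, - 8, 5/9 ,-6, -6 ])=[ - 9,  -  8, -6, - 6,5/9 , 1,5, 5,6]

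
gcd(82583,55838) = 1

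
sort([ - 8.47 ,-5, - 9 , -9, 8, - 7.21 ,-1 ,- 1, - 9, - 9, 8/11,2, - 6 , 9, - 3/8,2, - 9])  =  [ - 9, - 9, - 9, - 9, - 9,-8.47, - 7.21,- 6,  -  5, - 1, -1,-3/8,8/11,2 , 2,8,9 ]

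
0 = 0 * 9779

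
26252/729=36 + 8/729 = 36.01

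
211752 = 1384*153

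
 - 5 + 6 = 1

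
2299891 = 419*5489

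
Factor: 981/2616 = 2^(  -  3) * 3^1=3/8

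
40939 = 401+40538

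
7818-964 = 6854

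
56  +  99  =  155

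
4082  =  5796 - 1714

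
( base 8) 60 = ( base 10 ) 48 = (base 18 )2C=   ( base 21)26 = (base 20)28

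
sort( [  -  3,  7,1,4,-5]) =[-5, - 3,1, 4, 7 ]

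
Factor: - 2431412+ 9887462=7456050 = 2^1 * 3^4*5^2*7^1*263^1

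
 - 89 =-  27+  -  62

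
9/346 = 9/346 = 0.03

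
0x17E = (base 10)382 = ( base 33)BJ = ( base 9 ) 464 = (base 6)1434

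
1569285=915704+653581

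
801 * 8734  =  6995934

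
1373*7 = 9611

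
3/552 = 1/184 = 0.01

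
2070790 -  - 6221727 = 8292517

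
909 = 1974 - 1065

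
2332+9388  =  11720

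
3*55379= 166137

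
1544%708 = 128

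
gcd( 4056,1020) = 12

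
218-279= - 61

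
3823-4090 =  - 267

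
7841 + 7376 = 15217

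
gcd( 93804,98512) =4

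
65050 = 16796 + 48254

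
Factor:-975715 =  - 5^1*13^1*17^1*883^1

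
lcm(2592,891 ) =28512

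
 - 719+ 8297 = 7578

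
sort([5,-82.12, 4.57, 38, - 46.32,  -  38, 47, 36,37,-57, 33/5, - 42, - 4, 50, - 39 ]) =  [-82.12, - 57, - 46.32,-42,-39,  -  38,  -  4, 4.57 , 5, 33/5, 36, 37,38, 47,50]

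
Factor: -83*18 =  - 1494 = -  2^1*3^2*83^1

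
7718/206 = 3859/103 = 37.47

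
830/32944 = 415/16472 =0.03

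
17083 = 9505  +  7578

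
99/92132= 99/92132=0.00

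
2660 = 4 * 665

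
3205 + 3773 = 6978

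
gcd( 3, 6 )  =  3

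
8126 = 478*17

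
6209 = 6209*1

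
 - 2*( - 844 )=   1688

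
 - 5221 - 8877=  - 14098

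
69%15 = 9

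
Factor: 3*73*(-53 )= - 11607 = - 3^1*53^1*73^1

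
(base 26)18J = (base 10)903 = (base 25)1B3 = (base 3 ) 1020110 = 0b1110000111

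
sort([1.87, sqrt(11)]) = [ 1.87, sqrt(11) ]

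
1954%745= 464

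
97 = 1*97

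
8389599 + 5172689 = 13562288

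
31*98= 3038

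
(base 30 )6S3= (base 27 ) 8f6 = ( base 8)14143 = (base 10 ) 6243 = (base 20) fc3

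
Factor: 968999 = 47^1*53^1  *  389^1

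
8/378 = 4/189 = 0.02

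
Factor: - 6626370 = -2^1 * 3^1 * 5^1*220879^1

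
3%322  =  3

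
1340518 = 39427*34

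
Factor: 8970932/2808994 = 2^1*1404497^(-1) * 2242733^1 = 4485466/1404497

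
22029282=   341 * 64602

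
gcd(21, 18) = 3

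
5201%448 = 273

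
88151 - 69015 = 19136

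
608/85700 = 152/21425 = 0.01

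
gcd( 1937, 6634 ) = 1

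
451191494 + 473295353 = 924486847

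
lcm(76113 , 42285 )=380565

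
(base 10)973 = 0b1111001101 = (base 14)4D7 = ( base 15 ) 44D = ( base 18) 301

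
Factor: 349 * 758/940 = 132271/470 = 2^ (-1 )*5^ ( - 1) * 47^( - 1) * 349^1*379^1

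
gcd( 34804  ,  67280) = 4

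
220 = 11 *20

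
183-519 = - 336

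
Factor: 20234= 2^1*67^1*151^1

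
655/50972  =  655/50972 =0.01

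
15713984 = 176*89284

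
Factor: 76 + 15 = 7^1*13^1=91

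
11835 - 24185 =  - 12350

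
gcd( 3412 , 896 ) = 4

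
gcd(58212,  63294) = 462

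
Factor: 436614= 2^1*3^1*53^1*1373^1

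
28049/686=40 + 87/98 = 40.89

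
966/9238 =483/4619 = 0.10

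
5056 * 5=25280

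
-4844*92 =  - 445648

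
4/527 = 4/527 = 0.01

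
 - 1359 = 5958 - 7317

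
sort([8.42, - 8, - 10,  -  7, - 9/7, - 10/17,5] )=[ - 10, - 8, - 7, - 9/7, - 10/17, 5, 8.42 ]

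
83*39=3237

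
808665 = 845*957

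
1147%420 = 307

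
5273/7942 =5273/7942 = 0.66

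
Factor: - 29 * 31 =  - 899 = - 29^1*31^1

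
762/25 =762/25 = 30.48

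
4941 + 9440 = 14381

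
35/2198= 5/314= 0.02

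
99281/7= 14183= 14183.00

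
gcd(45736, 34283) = 1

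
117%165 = 117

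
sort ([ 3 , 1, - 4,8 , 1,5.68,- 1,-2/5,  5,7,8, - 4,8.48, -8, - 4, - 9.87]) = [- 9.87,  -  8, - 4, - 4,- 4, - 1, - 2/5, 1, 1,3,5,5.68,  7,8,8, 8.48] 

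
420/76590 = 14/2553 = 0.01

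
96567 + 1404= 97971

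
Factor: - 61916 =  - 2^2*23^1*673^1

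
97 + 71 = 168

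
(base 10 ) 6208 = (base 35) 52d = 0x1840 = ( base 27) 8DP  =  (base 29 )7B2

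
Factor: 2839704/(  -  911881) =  - 2^3*3^1*7^1*23^( - 1 )*41^( - 1 )*967^ (- 1)* 16903^1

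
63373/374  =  169 + 167/374 = 169.45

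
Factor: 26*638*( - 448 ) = - 7431424=- 2^8*7^1*11^1*13^1 *29^1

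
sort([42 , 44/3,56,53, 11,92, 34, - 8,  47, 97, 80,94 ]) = [  -  8,11, 44/3,  34,  42, 47, 53 , 56,80 , 92, 94,97 ] 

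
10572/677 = 10572/677 = 15.62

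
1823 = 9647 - 7824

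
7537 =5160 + 2377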